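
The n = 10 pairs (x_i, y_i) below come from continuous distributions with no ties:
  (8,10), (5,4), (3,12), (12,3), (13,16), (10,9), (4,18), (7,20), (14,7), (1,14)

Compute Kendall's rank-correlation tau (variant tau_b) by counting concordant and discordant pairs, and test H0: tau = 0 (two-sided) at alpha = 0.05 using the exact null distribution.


Step 1: Enumerate the 45 unordered pairs (i,j) with i<j and classify each by sign(x_j-x_i) * sign(y_j-y_i).
  (1,2):dx=-3,dy=-6->C; (1,3):dx=-5,dy=+2->D; (1,4):dx=+4,dy=-7->D; (1,5):dx=+5,dy=+6->C
  (1,6):dx=+2,dy=-1->D; (1,7):dx=-4,dy=+8->D; (1,8):dx=-1,dy=+10->D; (1,9):dx=+6,dy=-3->D
  (1,10):dx=-7,dy=+4->D; (2,3):dx=-2,dy=+8->D; (2,4):dx=+7,dy=-1->D; (2,5):dx=+8,dy=+12->C
  (2,6):dx=+5,dy=+5->C; (2,7):dx=-1,dy=+14->D; (2,8):dx=+2,dy=+16->C; (2,9):dx=+9,dy=+3->C
  (2,10):dx=-4,dy=+10->D; (3,4):dx=+9,dy=-9->D; (3,5):dx=+10,dy=+4->C; (3,6):dx=+7,dy=-3->D
  (3,7):dx=+1,dy=+6->C; (3,8):dx=+4,dy=+8->C; (3,9):dx=+11,dy=-5->D; (3,10):dx=-2,dy=+2->D
  (4,5):dx=+1,dy=+13->C; (4,6):dx=-2,dy=+6->D; (4,7):dx=-8,dy=+15->D; (4,8):dx=-5,dy=+17->D
  (4,9):dx=+2,dy=+4->C; (4,10):dx=-11,dy=+11->D; (5,6):dx=-3,dy=-7->C; (5,7):dx=-9,dy=+2->D
  (5,8):dx=-6,dy=+4->D; (5,9):dx=+1,dy=-9->D; (5,10):dx=-12,dy=-2->C; (6,7):dx=-6,dy=+9->D
  (6,8):dx=-3,dy=+11->D; (6,9):dx=+4,dy=-2->D; (6,10):dx=-9,dy=+5->D; (7,8):dx=+3,dy=+2->C
  (7,9):dx=+10,dy=-11->D; (7,10):dx=-3,dy=-4->C; (8,9):dx=+7,dy=-13->D; (8,10):dx=-6,dy=-6->C
  (9,10):dx=-13,dy=+7->D
Step 2: C = 16, D = 29, total pairs = 45.
Step 3: tau = (C - D)/(n(n-1)/2) = (16 - 29)/45 = -0.288889.
Step 4: Exact two-sided p-value (enumerate n! = 3628800 permutations of y under H0): p = 0.291248.
Step 5: alpha = 0.05. fail to reject H0.

tau_b = -0.2889 (C=16, D=29), p = 0.291248, fail to reject H0.


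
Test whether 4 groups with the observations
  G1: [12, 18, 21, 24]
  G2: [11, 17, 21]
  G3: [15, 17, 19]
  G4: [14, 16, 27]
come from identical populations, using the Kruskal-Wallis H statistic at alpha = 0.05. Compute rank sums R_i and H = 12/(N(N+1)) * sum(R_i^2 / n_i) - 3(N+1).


Step 1: Combine all N = 13 observations and assign midranks.
sorted (value, group, rank): (11,G2,1), (12,G1,2), (14,G4,3), (15,G3,4), (16,G4,5), (17,G2,6.5), (17,G3,6.5), (18,G1,8), (19,G3,9), (21,G1,10.5), (21,G2,10.5), (24,G1,12), (27,G4,13)
Step 2: Sum ranks within each group.
R_1 = 32.5 (n_1 = 4)
R_2 = 18 (n_2 = 3)
R_3 = 19.5 (n_3 = 3)
R_4 = 21 (n_4 = 3)
Step 3: H = 12/(N(N+1)) * sum(R_i^2/n_i) - 3(N+1)
     = 12/(13*14) * (32.5^2/4 + 18^2/3 + 19.5^2/3 + 21^2/3) - 3*14
     = 0.065934 * 645.812 - 42
     = 0.581044.
Step 4: Ties present; correction factor C = 1 - 12/(13^3 - 13) = 0.994505. Corrected H = 0.581044 / 0.994505 = 0.584254.
Step 5: Under H0, H ~ chi^2(3); p-value = 0.900027.
Step 6: alpha = 0.05. fail to reject H0.

H = 0.5843, df = 3, p = 0.900027, fail to reject H0.


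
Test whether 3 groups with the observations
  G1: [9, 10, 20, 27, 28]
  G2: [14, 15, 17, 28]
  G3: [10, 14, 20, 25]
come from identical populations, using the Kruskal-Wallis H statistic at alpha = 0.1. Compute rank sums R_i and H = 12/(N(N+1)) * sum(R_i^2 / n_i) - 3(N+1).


Step 1: Combine all N = 13 observations and assign midranks.
sorted (value, group, rank): (9,G1,1), (10,G1,2.5), (10,G3,2.5), (14,G2,4.5), (14,G3,4.5), (15,G2,6), (17,G2,7), (20,G1,8.5), (20,G3,8.5), (25,G3,10), (27,G1,11), (28,G1,12.5), (28,G2,12.5)
Step 2: Sum ranks within each group.
R_1 = 35.5 (n_1 = 5)
R_2 = 30 (n_2 = 4)
R_3 = 25.5 (n_3 = 4)
Step 3: H = 12/(N(N+1)) * sum(R_i^2/n_i) - 3(N+1)
     = 12/(13*14) * (35.5^2/5 + 30^2/4 + 25.5^2/4) - 3*14
     = 0.065934 * 639.612 - 42
     = 0.172253.
Step 4: Ties present; correction factor C = 1 - 24/(13^3 - 13) = 0.989011. Corrected H = 0.172253 / 0.989011 = 0.174167.
Step 5: Under H0, H ~ chi^2(2); p-value = 0.916601.
Step 6: alpha = 0.1. fail to reject H0.

H = 0.1742, df = 2, p = 0.916601, fail to reject H0.


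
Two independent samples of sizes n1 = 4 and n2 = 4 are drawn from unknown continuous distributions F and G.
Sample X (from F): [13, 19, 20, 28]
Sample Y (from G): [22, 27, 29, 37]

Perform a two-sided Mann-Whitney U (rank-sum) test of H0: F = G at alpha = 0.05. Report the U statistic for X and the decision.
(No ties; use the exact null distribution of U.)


Step 1: Combine and sort all 8 observations; assign midranks.
sorted (value, group): (13,X), (19,X), (20,X), (22,Y), (27,Y), (28,X), (29,Y), (37,Y)
ranks: 13->1, 19->2, 20->3, 22->4, 27->5, 28->6, 29->7, 37->8
Step 2: Rank sum for X: R1 = 1 + 2 + 3 + 6 = 12.
Step 3: U_X = R1 - n1(n1+1)/2 = 12 - 4*5/2 = 12 - 10 = 2.
       U_Y = n1*n2 - U_X = 16 - 2 = 14.
Step 4: No ties, so the exact null distribution of U (based on enumerating the C(8,4) = 70 equally likely rank assignments) gives the two-sided p-value.
Step 5: p-value = 0.114286; compare to alpha = 0.05. fail to reject H0.

U_X = 2, p = 0.114286, fail to reject H0 at alpha = 0.05.


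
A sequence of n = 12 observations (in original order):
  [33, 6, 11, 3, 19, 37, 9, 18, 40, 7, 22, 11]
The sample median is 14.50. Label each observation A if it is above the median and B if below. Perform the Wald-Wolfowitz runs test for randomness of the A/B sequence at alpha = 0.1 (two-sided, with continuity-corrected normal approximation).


Step 1: Compute median = 14.50; label A = above, B = below.
Labels in order: ABBBAABAABAB  (n_A = 6, n_B = 6)
Step 2: Count runs R = 8.
Step 3: Under H0 (random ordering), E[R] = 2*n_A*n_B/(n_A+n_B) + 1 = 2*6*6/12 + 1 = 7.0000.
        Var[R] = 2*n_A*n_B*(2*n_A*n_B - n_A - n_B) / ((n_A+n_B)^2 * (n_A+n_B-1)) = 4320/1584 = 2.7273.
        SD[R] = 1.6514.
Step 4: Continuity-corrected z = (R - 0.5 - E[R]) / SD[R] = (8 - 0.5 - 7.0000) / 1.6514 = 0.3028.
Step 5: Two-sided p-value via normal approximation = 2*(1 - Phi(|z|)) = 0.762069.
Step 6: alpha = 0.1. fail to reject H0.

R = 8, z = 0.3028, p = 0.762069, fail to reject H0.


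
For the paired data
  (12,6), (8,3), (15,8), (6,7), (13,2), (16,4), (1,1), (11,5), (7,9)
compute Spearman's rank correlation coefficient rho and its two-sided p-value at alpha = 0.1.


Step 1: Rank x and y separately (midranks; no ties here).
rank(x): 12->6, 8->4, 15->8, 6->2, 13->7, 16->9, 1->1, 11->5, 7->3
rank(y): 6->6, 3->3, 8->8, 7->7, 2->2, 4->4, 1->1, 5->5, 9->9
Step 2: d_i = R_x(i) - R_y(i); compute d_i^2.
  (6-6)^2=0, (4-3)^2=1, (8-8)^2=0, (2-7)^2=25, (7-2)^2=25, (9-4)^2=25, (1-1)^2=0, (5-5)^2=0, (3-9)^2=36
sum(d^2) = 112.
Step 3: rho = 1 - 6*112 / (9*(9^2 - 1)) = 1 - 672/720 = 0.066667.
Step 4: Under H0, t = rho * sqrt((n-2)/(1-rho^2)) = 0.1768 ~ t(7).
Step 5: Two-sided p-value from the t-distribution with 7 df = 0.864690.
Step 6: alpha = 0.1. fail to reject H0.

rho = 0.0667, p = 0.864690, fail to reject H0 at alpha = 0.1.


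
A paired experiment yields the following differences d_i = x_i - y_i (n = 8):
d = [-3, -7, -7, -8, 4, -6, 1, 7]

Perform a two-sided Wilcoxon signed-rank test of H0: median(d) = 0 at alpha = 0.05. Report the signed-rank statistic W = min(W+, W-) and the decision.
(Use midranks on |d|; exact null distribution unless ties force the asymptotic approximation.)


Step 1: Drop any zero differences (none here) and take |d_i|.
|d| = [3, 7, 7, 8, 4, 6, 1, 7]
Step 2: Midrank |d_i| (ties get averaged ranks).
ranks: |3|->2, |7|->6, |7|->6, |8|->8, |4|->3, |6|->4, |1|->1, |7|->6
Step 3: Attach original signs; sum ranks with positive sign and with negative sign.
W+ = 3 + 1 + 6 = 10
W- = 2 + 6 + 6 + 8 + 4 = 26
(Check: W+ + W- = 36 should equal n(n+1)/2 = 36.)
Step 4: Test statistic W = min(W+, W-) = 10.
Step 5: Ties in |d|, so use the tie-corrected normal approximation.
        E[W] = n(n+1)/4 = 8*9/4 = 18.
        Tie groups: |d|=7 (t=3); sum(t^3 - t) = 24.
        Var[W] = n(n+1)(2n+1)/24 - sum(t^3-t)/48 = 1224/24 - 24/48 = 50.5.
        z = (W - E[W]) / sqrt(Var[W]) = (10 - 18) / 7.1063 = -1.1258.
        Two-sided p = 2*Phi(z) = 0.260269.
Step 6: alpha = 0.05. fail to reject H0.

W+ = 10, W- = 26, W = min = 10, p = 0.260269, fail to reject H0.


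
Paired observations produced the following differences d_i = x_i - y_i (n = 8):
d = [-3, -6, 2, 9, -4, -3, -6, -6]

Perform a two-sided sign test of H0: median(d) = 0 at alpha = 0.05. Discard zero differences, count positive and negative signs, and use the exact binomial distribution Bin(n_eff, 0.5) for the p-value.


Step 1: Discard zero differences. Original n = 8; n_eff = number of nonzero differences = 8.
Nonzero differences (with sign): -3, -6, +2, +9, -4, -3, -6, -6
Step 2: Count signs: positive = 2, negative = 6.
Step 3: Under H0: P(positive) = 0.5, so the number of positives S ~ Bin(8, 0.5).
Step 4: Two-sided exact p-value = sum of Bin(8,0.5) probabilities at or below the observed probability = 0.289062.
Step 5: alpha = 0.05. fail to reject H0.

n_eff = 8, pos = 2, neg = 6, p = 0.289062, fail to reject H0.


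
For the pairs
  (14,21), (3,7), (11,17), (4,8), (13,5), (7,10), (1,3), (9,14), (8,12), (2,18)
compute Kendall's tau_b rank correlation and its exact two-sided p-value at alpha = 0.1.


Step 1: Enumerate the 45 unordered pairs (i,j) with i<j and classify each by sign(x_j-x_i) * sign(y_j-y_i).
  (1,2):dx=-11,dy=-14->C; (1,3):dx=-3,dy=-4->C; (1,4):dx=-10,dy=-13->C; (1,5):dx=-1,dy=-16->C
  (1,6):dx=-7,dy=-11->C; (1,7):dx=-13,dy=-18->C; (1,8):dx=-5,dy=-7->C; (1,9):dx=-6,dy=-9->C
  (1,10):dx=-12,dy=-3->C; (2,3):dx=+8,dy=+10->C; (2,4):dx=+1,dy=+1->C; (2,5):dx=+10,dy=-2->D
  (2,6):dx=+4,dy=+3->C; (2,7):dx=-2,dy=-4->C; (2,8):dx=+6,dy=+7->C; (2,9):dx=+5,dy=+5->C
  (2,10):dx=-1,dy=+11->D; (3,4):dx=-7,dy=-9->C; (3,5):dx=+2,dy=-12->D; (3,6):dx=-4,dy=-7->C
  (3,7):dx=-10,dy=-14->C; (3,8):dx=-2,dy=-3->C; (3,9):dx=-3,dy=-5->C; (3,10):dx=-9,dy=+1->D
  (4,5):dx=+9,dy=-3->D; (4,6):dx=+3,dy=+2->C; (4,7):dx=-3,dy=-5->C; (4,8):dx=+5,dy=+6->C
  (4,9):dx=+4,dy=+4->C; (4,10):dx=-2,dy=+10->D; (5,6):dx=-6,dy=+5->D; (5,7):dx=-12,dy=-2->C
  (5,8):dx=-4,dy=+9->D; (5,9):dx=-5,dy=+7->D; (5,10):dx=-11,dy=+13->D; (6,7):dx=-6,dy=-7->C
  (6,8):dx=+2,dy=+4->C; (6,9):dx=+1,dy=+2->C; (6,10):dx=-5,dy=+8->D; (7,8):dx=+8,dy=+11->C
  (7,9):dx=+7,dy=+9->C; (7,10):dx=+1,dy=+15->C; (8,9):dx=-1,dy=-2->C; (8,10):dx=-7,dy=+4->D
  (9,10):dx=-6,dy=+6->D
Step 2: C = 32, D = 13, total pairs = 45.
Step 3: tau = (C - D)/(n(n-1)/2) = (32 - 13)/45 = 0.422222.
Step 4: Exact two-sided p-value (enumerate n! = 3628800 permutations of y under H0): p = 0.108313.
Step 5: alpha = 0.1. fail to reject H0.

tau_b = 0.4222 (C=32, D=13), p = 0.108313, fail to reject H0.


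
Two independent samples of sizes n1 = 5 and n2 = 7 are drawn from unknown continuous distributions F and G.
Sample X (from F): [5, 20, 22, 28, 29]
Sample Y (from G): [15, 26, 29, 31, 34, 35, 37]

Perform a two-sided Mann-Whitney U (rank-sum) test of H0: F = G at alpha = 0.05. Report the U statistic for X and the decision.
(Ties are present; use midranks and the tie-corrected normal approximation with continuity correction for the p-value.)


Step 1: Combine and sort all 12 observations; assign midranks.
sorted (value, group): (5,X), (15,Y), (20,X), (22,X), (26,Y), (28,X), (29,X), (29,Y), (31,Y), (34,Y), (35,Y), (37,Y)
ranks: 5->1, 15->2, 20->3, 22->4, 26->5, 28->6, 29->7.5, 29->7.5, 31->9, 34->10, 35->11, 37->12
Step 2: Rank sum for X: R1 = 1 + 3 + 4 + 6 + 7.5 = 21.5.
Step 3: U_X = R1 - n1(n1+1)/2 = 21.5 - 5*6/2 = 21.5 - 15 = 6.5.
       U_Y = n1*n2 - U_X = 35 - 6.5 = 28.5.
Step 4: Ties are present, so use the tie-corrected normal approximation (with continuity correction) for the p-value.
Step 5: p-value = 0.087602; compare to alpha = 0.05. fail to reject H0.

U_X = 6.5, p = 0.087602, fail to reject H0 at alpha = 0.05.


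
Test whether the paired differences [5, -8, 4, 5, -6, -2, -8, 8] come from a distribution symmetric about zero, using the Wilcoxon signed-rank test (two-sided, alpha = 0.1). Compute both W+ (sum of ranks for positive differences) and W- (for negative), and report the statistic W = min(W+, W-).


Step 1: Drop any zero differences (none here) and take |d_i|.
|d| = [5, 8, 4, 5, 6, 2, 8, 8]
Step 2: Midrank |d_i| (ties get averaged ranks).
ranks: |5|->3.5, |8|->7, |4|->2, |5|->3.5, |6|->5, |2|->1, |8|->7, |8|->7
Step 3: Attach original signs; sum ranks with positive sign and with negative sign.
W+ = 3.5 + 2 + 3.5 + 7 = 16
W- = 7 + 5 + 1 + 7 = 20
(Check: W+ + W- = 36 should equal n(n+1)/2 = 36.)
Step 4: Test statistic W = min(W+, W-) = 16.
Step 5: Ties in |d|, so use the tie-corrected normal approximation.
        E[W] = n(n+1)/4 = 8*9/4 = 18.
        Tie groups: |d|=5 (t=2), |d|=8 (t=3); sum(t^3 - t) = 30.
        Var[W] = n(n+1)(2n+1)/24 - sum(t^3-t)/48 = 1224/24 - 30/48 = 50.375.
        z = (W - E[W]) / sqrt(Var[W]) = (16 - 18) / 7.0975 = -0.2818.
        Two-sided p = 2*Phi(z) = 0.778106.
Step 6: alpha = 0.1. fail to reject H0.

W+ = 16, W- = 20, W = min = 16, p = 0.778106, fail to reject H0.


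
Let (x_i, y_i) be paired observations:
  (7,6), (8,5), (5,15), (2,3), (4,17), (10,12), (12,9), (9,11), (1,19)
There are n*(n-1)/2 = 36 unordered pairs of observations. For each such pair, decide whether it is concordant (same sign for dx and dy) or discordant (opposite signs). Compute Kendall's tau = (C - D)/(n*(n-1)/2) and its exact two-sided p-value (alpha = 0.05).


Step 1: Enumerate the 36 unordered pairs (i,j) with i<j and classify each by sign(x_j-x_i) * sign(y_j-y_i).
  (1,2):dx=+1,dy=-1->D; (1,3):dx=-2,dy=+9->D; (1,4):dx=-5,dy=-3->C; (1,5):dx=-3,dy=+11->D
  (1,6):dx=+3,dy=+6->C; (1,7):dx=+5,dy=+3->C; (1,8):dx=+2,dy=+5->C; (1,9):dx=-6,dy=+13->D
  (2,3):dx=-3,dy=+10->D; (2,4):dx=-6,dy=-2->C; (2,5):dx=-4,dy=+12->D; (2,6):dx=+2,dy=+7->C
  (2,7):dx=+4,dy=+4->C; (2,8):dx=+1,dy=+6->C; (2,9):dx=-7,dy=+14->D; (3,4):dx=-3,dy=-12->C
  (3,5):dx=-1,dy=+2->D; (3,6):dx=+5,dy=-3->D; (3,7):dx=+7,dy=-6->D; (3,8):dx=+4,dy=-4->D
  (3,9):dx=-4,dy=+4->D; (4,5):dx=+2,dy=+14->C; (4,6):dx=+8,dy=+9->C; (4,7):dx=+10,dy=+6->C
  (4,8):dx=+7,dy=+8->C; (4,9):dx=-1,dy=+16->D; (5,6):dx=+6,dy=-5->D; (5,7):dx=+8,dy=-8->D
  (5,8):dx=+5,dy=-6->D; (5,9):dx=-3,dy=+2->D; (6,7):dx=+2,dy=-3->D; (6,8):dx=-1,dy=-1->C
  (6,9):dx=-9,dy=+7->D; (7,8):dx=-3,dy=+2->D; (7,9):dx=-11,dy=+10->D; (8,9):dx=-8,dy=+8->D
Step 2: C = 14, D = 22, total pairs = 36.
Step 3: tau = (C - D)/(n(n-1)/2) = (14 - 22)/36 = -0.222222.
Step 4: Exact two-sided p-value (enumerate n! = 362880 permutations of y under H0): p = 0.476709.
Step 5: alpha = 0.05. fail to reject H0.

tau_b = -0.2222 (C=14, D=22), p = 0.476709, fail to reject H0.


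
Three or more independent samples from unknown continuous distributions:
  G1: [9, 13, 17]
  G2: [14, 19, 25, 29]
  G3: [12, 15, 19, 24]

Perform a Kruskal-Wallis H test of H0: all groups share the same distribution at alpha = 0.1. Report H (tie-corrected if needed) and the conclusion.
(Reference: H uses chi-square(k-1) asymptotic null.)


Step 1: Combine all N = 11 observations and assign midranks.
sorted (value, group, rank): (9,G1,1), (12,G3,2), (13,G1,3), (14,G2,4), (15,G3,5), (17,G1,6), (19,G2,7.5), (19,G3,7.5), (24,G3,9), (25,G2,10), (29,G2,11)
Step 2: Sum ranks within each group.
R_1 = 10 (n_1 = 3)
R_2 = 32.5 (n_2 = 4)
R_3 = 23.5 (n_3 = 4)
Step 3: H = 12/(N(N+1)) * sum(R_i^2/n_i) - 3(N+1)
     = 12/(11*12) * (10^2/3 + 32.5^2/4 + 23.5^2/4) - 3*12
     = 0.090909 * 435.458 - 36
     = 3.587121.
Step 4: Ties present; correction factor C = 1 - 6/(11^3 - 11) = 0.995455. Corrected H = 3.587121 / 0.995455 = 3.603501.
Step 5: Under H0, H ~ chi^2(2); p-value = 0.165010.
Step 6: alpha = 0.1. fail to reject H0.

H = 3.6035, df = 2, p = 0.165010, fail to reject H0.


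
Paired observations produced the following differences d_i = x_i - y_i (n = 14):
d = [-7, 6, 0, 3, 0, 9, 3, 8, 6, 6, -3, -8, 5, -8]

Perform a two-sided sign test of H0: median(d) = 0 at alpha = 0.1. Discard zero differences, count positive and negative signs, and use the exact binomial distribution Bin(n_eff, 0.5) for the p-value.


Step 1: Discard zero differences. Original n = 14; n_eff = number of nonzero differences = 12.
Nonzero differences (with sign): -7, +6, +3, +9, +3, +8, +6, +6, -3, -8, +5, -8
Step 2: Count signs: positive = 8, negative = 4.
Step 3: Under H0: P(positive) = 0.5, so the number of positives S ~ Bin(12, 0.5).
Step 4: Two-sided exact p-value = sum of Bin(12,0.5) probabilities at or below the observed probability = 0.387695.
Step 5: alpha = 0.1. fail to reject H0.

n_eff = 12, pos = 8, neg = 4, p = 0.387695, fail to reject H0.


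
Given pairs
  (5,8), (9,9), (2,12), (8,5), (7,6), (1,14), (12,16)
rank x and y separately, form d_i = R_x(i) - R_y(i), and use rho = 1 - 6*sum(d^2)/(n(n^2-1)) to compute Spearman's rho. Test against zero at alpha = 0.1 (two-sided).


Step 1: Rank x and y separately (midranks; no ties here).
rank(x): 5->3, 9->6, 2->2, 8->5, 7->4, 1->1, 12->7
rank(y): 8->3, 9->4, 12->5, 5->1, 6->2, 14->6, 16->7
Step 2: d_i = R_x(i) - R_y(i); compute d_i^2.
  (3-3)^2=0, (6-4)^2=4, (2-5)^2=9, (5-1)^2=16, (4-2)^2=4, (1-6)^2=25, (7-7)^2=0
sum(d^2) = 58.
Step 3: rho = 1 - 6*58 / (7*(7^2 - 1)) = 1 - 348/336 = -0.035714.
Step 4: Under H0, t = rho * sqrt((n-2)/(1-rho^2)) = -0.0799 ~ t(5).
Step 5: Two-sided p-value from the t-distribution with 5 df = 0.939408.
Step 6: alpha = 0.1. fail to reject H0.

rho = -0.0357, p = 0.939408, fail to reject H0 at alpha = 0.1.


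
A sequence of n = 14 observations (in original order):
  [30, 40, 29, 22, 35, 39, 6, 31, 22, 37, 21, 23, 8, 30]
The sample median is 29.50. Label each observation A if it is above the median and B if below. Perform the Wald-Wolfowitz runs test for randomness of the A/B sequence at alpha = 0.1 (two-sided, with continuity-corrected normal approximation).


Step 1: Compute median = 29.50; label A = above, B = below.
Labels in order: AABBAABABABBBA  (n_A = 7, n_B = 7)
Step 2: Count runs R = 9.
Step 3: Under H0 (random ordering), E[R] = 2*n_A*n_B/(n_A+n_B) + 1 = 2*7*7/14 + 1 = 8.0000.
        Var[R] = 2*n_A*n_B*(2*n_A*n_B - n_A - n_B) / ((n_A+n_B)^2 * (n_A+n_B-1)) = 8232/2548 = 3.2308.
        SD[R] = 1.7974.
Step 4: Continuity-corrected z = (R - 0.5 - E[R]) / SD[R] = (9 - 0.5 - 8.0000) / 1.7974 = 0.2782.
Step 5: Two-sided p-value via normal approximation = 2*(1 - Phi(|z|)) = 0.780879.
Step 6: alpha = 0.1. fail to reject H0.

R = 9, z = 0.2782, p = 0.780879, fail to reject H0.


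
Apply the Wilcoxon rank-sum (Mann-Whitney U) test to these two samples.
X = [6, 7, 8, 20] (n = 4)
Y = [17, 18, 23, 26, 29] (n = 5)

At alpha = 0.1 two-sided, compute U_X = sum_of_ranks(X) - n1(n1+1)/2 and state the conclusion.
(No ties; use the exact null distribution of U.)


Step 1: Combine and sort all 9 observations; assign midranks.
sorted (value, group): (6,X), (7,X), (8,X), (17,Y), (18,Y), (20,X), (23,Y), (26,Y), (29,Y)
ranks: 6->1, 7->2, 8->3, 17->4, 18->5, 20->6, 23->7, 26->8, 29->9
Step 2: Rank sum for X: R1 = 1 + 2 + 3 + 6 = 12.
Step 3: U_X = R1 - n1(n1+1)/2 = 12 - 4*5/2 = 12 - 10 = 2.
       U_Y = n1*n2 - U_X = 20 - 2 = 18.
Step 4: No ties, so the exact null distribution of U (based on enumerating the C(9,4) = 126 equally likely rank assignments) gives the two-sided p-value.
Step 5: p-value = 0.063492; compare to alpha = 0.1. reject H0.

U_X = 2, p = 0.063492, reject H0 at alpha = 0.1.


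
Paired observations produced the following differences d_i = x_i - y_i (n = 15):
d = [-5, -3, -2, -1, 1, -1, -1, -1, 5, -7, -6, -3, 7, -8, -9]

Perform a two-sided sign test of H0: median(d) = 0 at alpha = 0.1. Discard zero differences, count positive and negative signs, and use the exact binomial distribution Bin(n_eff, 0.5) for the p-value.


Step 1: Discard zero differences. Original n = 15; n_eff = number of nonzero differences = 15.
Nonzero differences (with sign): -5, -3, -2, -1, +1, -1, -1, -1, +5, -7, -6, -3, +7, -8, -9
Step 2: Count signs: positive = 3, negative = 12.
Step 3: Under H0: P(positive) = 0.5, so the number of positives S ~ Bin(15, 0.5).
Step 4: Two-sided exact p-value = sum of Bin(15,0.5) probabilities at or below the observed probability = 0.035156.
Step 5: alpha = 0.1. reject H0.

n_eff = 15, pos = 3, neg = 12, p = 0.035156, reject H0.


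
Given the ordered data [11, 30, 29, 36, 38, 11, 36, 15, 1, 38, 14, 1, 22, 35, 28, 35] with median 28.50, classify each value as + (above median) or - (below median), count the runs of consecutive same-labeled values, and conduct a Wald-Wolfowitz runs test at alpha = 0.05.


Step 1: Compute median = 28.50; label A = above, B = below.
Labels in order: BAAAABABBABBBABA  (n_A = 8, n_B = 8)
Step 2: Count runs R = 10.
Step 3: Under H0 (random ordering), E[R] = 2*n_A*n_B/(n_A+n_B) + 1 = 2*8*8/16 + 1 = 9.0000.
        Var[R] = 2*n_A*n_B*(2*n_A*n_B - n_A - n_B) / ((n_A+n_B)^2 * (n_A+n_B-1)) = 14336/3840 = 3.7333.
        SD[R] = 1.9322.
Step 4: Continuity-corrected z = (R - 0.5 - E[R]) / SD[R] = (10 - 0.5 - 9.0000) / 1.9322 = 0.2588.
Step 5: Two-sided p-value via normal approximation = 2*(1 - Phi(|z|)) = 0.795809.
Step 6: alpha = 0.05. fail to reject H0.

R = 10, z = 0.2588, p = 0.795809, fail to reject H0.


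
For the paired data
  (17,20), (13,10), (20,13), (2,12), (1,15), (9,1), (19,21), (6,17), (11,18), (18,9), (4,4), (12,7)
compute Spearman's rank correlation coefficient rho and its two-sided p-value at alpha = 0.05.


Step 1: Rank x and y separately (midranks; no ties here).
rank(x): 17->9, 13->8, 20->12, 2->2, 1->1, 9->5, 19->11, 6->4, 11->6, 18->10, 4->3, 12->7
rank(y): 20->11, 10->5, 13->7, 12->6, 15->8, 1->1, 21->12, 17->9, 18->10, 9->4, 4->2, 7->3
Step 2: d_i = R_x(i) - R_y(i); compute d_i^2.
  (9-11)^2=4, (8-5)^2=9, (12-7)^2=25, (2-6)^2=16, (1-8)^2=49, (5-1)^2=16, (11-12)^2=1, (4-9)^2=25, (6-10)^2=16, (10-4)^2=36, (3-2)^2=1, (7-3)^2=16
sum(d^2) = 214.
Step 3: rho = 1 - 6*214 / (12*(12^2 - 1)) = 1 - 1284/1716 = 0.251748.
Step 4: Under H0, t = rho * sqrt((n-2)/(1-rho^2)) = 0.8226 ~ t(10).
Step 5: Two-sided p-value from the t-distribution with 10 df = 0.429919.
Step 6: alpha = 0.05. fail to reject H0.

rho = 0.2517, p = 0.429919, fail to reject H0 at alpha = 0.05.


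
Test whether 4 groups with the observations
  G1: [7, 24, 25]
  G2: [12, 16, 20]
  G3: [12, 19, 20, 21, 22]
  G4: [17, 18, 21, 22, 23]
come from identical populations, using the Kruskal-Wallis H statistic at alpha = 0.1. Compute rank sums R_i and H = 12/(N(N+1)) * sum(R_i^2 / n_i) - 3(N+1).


Step 1: Combine all N = 16 observations and assign midranks.
sorted (value, group, rank): (7,G1,1), (12,G2,2.5), (12,G3,2.5), (16,G2,4), (17,G4,5), (18,G4,6), (19,G3,7), (20,G2,8.5), (20,G3,8.5), (21,G3,10.5), (21,G4,10.5), (22,G3,12.5), (22,G4,12.5), (23,G4,14), (24,G1,15), (25,G1,16)
Step 2: Sum ranks within each group.
R_1 = 32 (n_1 = 3)
R_2 = 15 (n_2 = 3)
R_3 = 41 (n_3 = 5)
R_4 = 48 (n_4 = 5)
Step 3: H = 12/(N(N+1)) * sum(R_i^2/n_i) - 3(N+1)
     = 12/(16*17) * (32^2/3 + 15^2/3 + 41^2/5 + 48^2/5) - 3*17
     = 0.044118 * 1213.33 - 51
     = 2.529412.
Step 4: Ties present; correction factor C = 1 - 24/(16^3 - 16) = 0.994118. Corrected H = 2.529412 / 0.994118 = 2.544379.
Step 5: Under H0, H ~ chi^2(3); p-value = 0.467324.
Step 6: alpha = 0.1. fail to reject H0.

H = 2.5444, df = 3, p = 0.467324, fail to reject H0.


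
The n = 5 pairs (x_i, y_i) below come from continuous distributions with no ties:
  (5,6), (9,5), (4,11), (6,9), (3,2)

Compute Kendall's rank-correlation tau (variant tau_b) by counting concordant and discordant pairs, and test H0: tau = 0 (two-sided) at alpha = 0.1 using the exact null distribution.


Step 1: Enumerate the 10 unordered pairs (i,j) with i<j and classify each by sign(x_j-x_i) * sign(y_j-y_i).
  (1,2):dx=+4,dy=-1->D; (1,3):dx=-1,dy=+5->D; (1,4):dx=+1,dy=+3->C; (1,5):dx=-2,dy=-4->C
  (2,3):dx=-5,dy=+6->D; (2,4):dx=-3,dy=+4->D; (2,5):dx=-6,dy=-3->C; (3,4):dx=+2,dy=-2->D
  (3,5):dx=-1,dy=-9->C; (4,5):dx=-3,dy=-7->C
Step 2: C = 5, D = 5, total pairs = 10.
Step 3: tau = (C - D)/(n(n-1)/2) = (5 - 5)/10 = 0.000000.
Step 4: Exact two-sided p-value (enumerate n! = 120 permutations of y under H0): p = 1.000000.
Step 5: alpha = 0.1. fail to reject H0.

tau_b = 0.0000 (C=5, D=5), p = 1.000000, fail to reject H0.


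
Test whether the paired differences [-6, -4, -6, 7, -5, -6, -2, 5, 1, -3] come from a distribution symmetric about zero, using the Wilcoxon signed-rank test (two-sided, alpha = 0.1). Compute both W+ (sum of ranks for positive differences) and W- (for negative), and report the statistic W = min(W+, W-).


Step 1: Drop any zero differences (none here) and take |d_i|.
|d| = [6, 4, 6, 7, 5, 6, 2, 5, 1, 3]
Step 2: Midrank |d_i| (ties get averaged ranks).
ranks: |6|->8, |4|->4, |6|->8, |7|->10, |5|->5.5, |6|->8, |2|->2, |5|->5.5, |1|->1, |3|->3
Step 3: Attach original signs; sum ranks with positive sign and with negative sign.
W+ = 10 + 5.5 + 1 = 16.5
W- = 8 + 4 + 8 + 5.5 + 8 + 2 + 3 = 38.5
(Check: W+ + W- = 55 should equal n(n+1)/2 = 55.)
Step 4: Test statistic W = min(W+, W-) = 16.5.
Step 5: Ties in |d|, so use the tie-corrected normal approximation.
        E[W] = n(n+1)/4 = 10*11/4 = 27.5.
        Tie groups: |d|=5 (t=2), |d|=6 (t=3); sum(t^3 - t) = 30.
        Var[W] = n(n+1)(2n+1)/24 - sum(t^3-t)/48 = 2310/24 - 30/48 = 95.625.
        z = (W - E[W]) / sqrt(Var[W]) = (16.5 - 27.5) / 9.7788 = -1.1249.
        Two-sided p = 2*Phi(z) = 0.260639.
Step 6: alpha = 0.1. fail to reject H0.

W+ = 16.5, W- = 38.5, W = min = 16.5, p = 0.260639, fail to reject H0.


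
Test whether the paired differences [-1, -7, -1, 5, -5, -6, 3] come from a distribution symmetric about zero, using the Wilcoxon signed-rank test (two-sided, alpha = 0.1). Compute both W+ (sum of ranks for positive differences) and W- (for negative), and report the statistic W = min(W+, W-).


Step 1: Drop any zero differences (none here) and take |d_i|.
|d| = [1, 7, 1, 5, 5, 6, 3]
Step 2: Midrank |d_i| (ties get averaged ranks).
ranks: |1|->1.5, |7|->7, |1|->1.5, |5|->4.5, |5|->4.5, |6|->6, |3|->3
Step 3: Attach original signs; sum ranks with positive sign and with negative sign.
W+ = 4.5 + 3 = 7.5
W- = 1.5 + 7 + 1.5 + 4.5 + 6 = 20.5
(Check: W+ + W- = 28 should equal n(n+1)/2 = 28.)
Step 4: Test statistic W = min(W+, W-) = 7.5.
Step 5: Ties in |d|, so use the tie-corrected normal approximation.
        E[W] = n(n+1)/4 = 7*8/4 = 14.
        Tie groups: |d|=1 (t=2), |d|=5 (t=2); sum(t^3 - t) = 12.
        Var[W] = n(n+1)(2n+1)/24 - sum(t^3-t)/48 = 840/24 - 12/48 = 34.75.
        z = (W - E[W]) / sqrt(Var[W]) = (7.5 - 14) / 5.8949 = -1.1026.
        Two-sided p = 2*Phi(z) = 0.270181.
Step 6: alpha = 0.1. fail to reject H0.

W+ = 7.5, W- = 20.5, W = min = 7.5, p = 0.270181, fail to reject H0.


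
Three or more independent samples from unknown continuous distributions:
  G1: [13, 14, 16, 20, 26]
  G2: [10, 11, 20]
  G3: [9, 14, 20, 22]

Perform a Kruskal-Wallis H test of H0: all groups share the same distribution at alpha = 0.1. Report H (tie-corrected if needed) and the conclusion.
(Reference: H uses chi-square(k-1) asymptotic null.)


Step 1: Combine all N = 12 observations and assign midranks.
sorted (value, group, rank): (9,G3,1), (10,G2,2), (11,G2,3), (13,G1,4), (14,G1,5.5), (14,G3,5.5), (16,G1,7), (20,G1,9), (20,G2,9), (20,G3,9), (22,G3,11), (26,G1,12)
Step 2: Sum ranks within each group.
R_1 = 37.5 (n_1 = 5)
R_2 = 14 (n_2 = 3)
R_3 = 26.5 (n_3 = 4)
Step 3: H = 12/(N(N+1)) * sum(R_i^2/n_i) - 3(N+1)
     = 12/(12*13) * (37.5^2/5 + 14^2/3 + 26.5^2/4) - 3*13
     = 0.076923 * 522.146 - 39
     = 1.165064.
Step 4: Ties present; correction factor C = 1 - 30/(12^3 - 12) = 0.982517. Corrected H = 1.165064 / 0.982517 = 1.185795.
Step 5: Under H0, H ~ chi^2(2); p-value = 0.552724.
Step 6: alpha = 0.1. fail to reject H0.

H = 1.1858, df = 2, p = 0.552724, fail to reject H0.


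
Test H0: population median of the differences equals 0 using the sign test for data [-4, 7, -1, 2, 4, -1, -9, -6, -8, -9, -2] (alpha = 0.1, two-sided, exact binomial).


Step 1: Discard zero differences. Original n = 11; n_eff = number of nonzero differences = 11.
Nonzero differences (with sign): -4, +7, -1, +2, +4, -1, -9, -6, -8, -9, -2
Step 2: Count signs: positive = 3, negative = 8.
Step 3: Under H0: P(positive) = 0.5, so the number of positives S ~ Bin(11, 0.5).
Step 4: Two-sided exact p-value = sum of Bin(11,0.5) probabilities at or below the observed probability = 0.226562.
Step 5: alpha = 0.1. fail to reject H0.

n_eff = 11, pos = 3, neg = 8, p = 0.226562, fail to reject H0.


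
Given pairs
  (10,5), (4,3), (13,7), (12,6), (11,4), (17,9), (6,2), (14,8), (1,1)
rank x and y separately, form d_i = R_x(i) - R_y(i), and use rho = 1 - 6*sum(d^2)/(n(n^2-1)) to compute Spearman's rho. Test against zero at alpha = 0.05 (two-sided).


Step 1: Rank x and y separately (midranks; no ties here).
rank(x): 10->4, 4->2, 13->7, 12->6, 11->5, 17->9, 6->3, 14->8, 1->1
rank(y): 5->5, 3->3, 7->7, 6->6, 4->4, 9->9, 2->2, 8->8, 1->1
Step 2: d_i = R_x(i) - R_y(i); compute d_i^2.
  (4-5)^2=1, (2-3)^2=1, (7-7)^2=0, (6-6)^2=0, (5-4)^2=1, (9-9)^2=0, (3-2)^2=1, (8-8)^2=0, (1-1)^2=0
sum(d^2) = 4.
Step 3: rho = 1 - 6*4 / (9*(9^2 - 1)) = 1 - 24/720 = 0.966667.
Step 4: Under H0, t = rho * sqrt((n-2)/(1-rho^2)) = 9.9890 ~ t(7).
Step 5: Two-sided p-value from the t-distribution with 7 df = 0.000022.
Step 6: alpha = 0.05. reject H0.

rho = 0.9667, p = 0.000022, reject H0 at alpha = 0.05.


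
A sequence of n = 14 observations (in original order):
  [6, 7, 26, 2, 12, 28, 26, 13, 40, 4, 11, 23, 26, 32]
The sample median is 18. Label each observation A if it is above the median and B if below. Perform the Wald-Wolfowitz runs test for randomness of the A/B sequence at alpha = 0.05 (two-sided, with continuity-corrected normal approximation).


Step 1: Compute median = 18; label A = above, B = below.
Labels in order: BBABBAABABBAAA  (n_A = 7, n_B = 7)
Step 2: Count runs R = 8.
Step 3: Under H0 (random ordering), E[R] = 2*n_A*n_B/(n_A+n_B) + 1 = 2*7*7/14 + 1 = 8.0000.
        Var[R] = 2*n_A*n_B*(2*n_A*n_B - n_A - n_B) / ((n_A+n_B)^2 * (n_A+n_B-1)) = 8232/2548 = 3.2308.
        SD[R] = 1.7974.
Step 4: R = E[R], so z = 0 with no continuity correction.
Step 5: Two-sided p-value via normal approximation = 2*(1 - Phi(|z|)) = 1.000000.
Step 6: alpha = 0.05. fail to reject H0.

R = 8, z = 0.0000, p = 1.000000, fail to reject H0.


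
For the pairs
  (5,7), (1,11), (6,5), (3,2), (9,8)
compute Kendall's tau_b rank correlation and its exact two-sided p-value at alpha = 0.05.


Step 1: Enumerate the 10 unordered pairs (i,j) with i<j and classify each by sign(x_j-x_i) * sign(y_j-y_i).
  (1,2):dx=-4,dy=+4->D; (1,3):dx=+1,dy=-2->D; (1,4):dx=-2,dy=-5->C; (1,5):dx=+4,dy=+1->C
  (2,3):dx=+5,dy=-6->D; (2,4):dx=+2,dy=-9->D; (2,5):dx=+8,dy=-3->D; (3,4):dx=-3,dy=-3->C
  (3,5):dx=+3,dy=+3->C; (4,5):dx=+6,dy=+6->C
Step 2: C = 5, D = 5, total pairs = 10.
Step 3: tau = (C - D)/(n(n-1)/2) = (5 - 5)/10 = 0.000000.
Step 4: Exact two-sided p-value (enumerate n! = 120 permutations of y under H0): p = 1.000000.
Step 5: alpha = 0.05. fail to reject H0.

tau_b = 0.0000 (C=5, D=5), p = 1.000000, fail to reject H0.


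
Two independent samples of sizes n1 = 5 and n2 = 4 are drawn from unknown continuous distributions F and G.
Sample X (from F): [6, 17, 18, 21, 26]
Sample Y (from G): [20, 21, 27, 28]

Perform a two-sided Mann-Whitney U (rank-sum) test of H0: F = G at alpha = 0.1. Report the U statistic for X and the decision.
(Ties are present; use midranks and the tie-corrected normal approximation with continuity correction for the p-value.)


Step 1: Combine and sort all 9 observations; assign midranks.
sorted (value, group): (6,X), (17,X), (18,X), (20,Y), (21,X), (21,Y), (26,X), (27,Y), (28,Y)
ranks: 6->1, 17->2, 18->3, 20->4, 21->5.5, 21->5.5, 26->7, 27->8, 28->9
Step 2: Rank sum for X: R1 = 1 + 2 + 3 + 5.5 + 7 = 18.5.
Step 3: U_X = R1 - n1(n1+1)/2 = 18.5 - 5*6/2 = 18.5 - 15 = 3.5.
       U_Y = n1*n2 - U_X = 20 - 3.5 = 16.5.
Step 4: Ties are present, so use the tie-corrected normal approximation (with continuity correction) for the p-value.
Step 5: p-value = 0.139983; compare to alpha = 0.1. fail to reject H0.

U_X = 3.5, p = 0.139983, fail to reject H0 at alpha = 0.1.


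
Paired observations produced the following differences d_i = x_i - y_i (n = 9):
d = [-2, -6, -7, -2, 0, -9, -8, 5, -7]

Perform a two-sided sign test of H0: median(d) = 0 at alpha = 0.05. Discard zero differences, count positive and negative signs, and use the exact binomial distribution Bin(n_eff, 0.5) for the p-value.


Step 1: Discard zero differences. Original n = 9; n_eff = number of nonzero differences = 8.
Nonzero differences (with sign): -2, -6, -7, -2, -9, -8, +5, -7
Step 2: Count signs: positive = 1, negative = 7.
Step 3: Under H0: P(positive) = 0.5, so the number of positives S ~ Bin(8, 0.5).
Step 4: Two-sided exact p-value = sum of Bin(8,0.5) probabilities at or below the observed probability = 0.070312.
Step 5: alpha = 0.05. fail to reject H0.

n_eff = 8, pos = 1, neg = 7, p = 0.070312, fail to reject H0.


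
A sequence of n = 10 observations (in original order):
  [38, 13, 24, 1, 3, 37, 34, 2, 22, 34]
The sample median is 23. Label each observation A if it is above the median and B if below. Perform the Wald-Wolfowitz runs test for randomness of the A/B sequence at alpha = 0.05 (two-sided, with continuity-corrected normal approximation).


Step 1: Compute median = 23; label A = above, B = below.
Labels in order: ABABBAABBA  (n_A = 5, n_B = 5)
Step 2: Count runs R = 7.
Step 3: Under H0 (random ordering), E[R] = 2*n_A*n_B/(n_A+n_B) + 1 = 2*5*5/10 + 1 = 6.0000.
        Var[R] = 2*n_A*n_B*(2*n_A*n_B - n_A - n_B) / ((n_A+n_B)^2 * (n_A+n_B-1)) = 2000/900 = 2.2222.
        SD[R] = 1.4907.
Step 4: Continuity-corrected z = (R - 0.5 - E[R]) / SD[R] = (7 - 0.5 - 6.0000) / 1.4907 = 0.3354.
Step 5: Two-sided p-value via normal approximation = 2*(1 - Phi(|z|)) = 0.737316.
Step 6: alpha = 0.05. fail to reject H0.

R = 7, z = 0.3354, p = 0.737316, fail to reject H0.


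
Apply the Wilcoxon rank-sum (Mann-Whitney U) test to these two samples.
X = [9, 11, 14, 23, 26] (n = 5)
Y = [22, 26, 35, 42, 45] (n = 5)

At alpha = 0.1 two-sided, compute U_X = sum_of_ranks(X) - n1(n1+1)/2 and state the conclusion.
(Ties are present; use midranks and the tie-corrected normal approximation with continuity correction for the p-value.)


Step 1: Combine and sort all 10 observations; assign midranks.
sorted (value, group): (9,X), (11,X), (14,X), (22,Y), (23,X), (26,X), (26,Y), (35,Y), (42,Y), (45,Y)
ranks: 9->1, 11->2, 14->3, 22->4, 23->5, 26->6.5, 26->6.5, 35->8, 42->9, 45->10
Step 2: Rank sum for X: R1 = 1 + 2 + 3 + 5 + 6.5 = 17.5.
Step 3: U_X = R1 - n1(n1+1)/2 = 17.5 - 5*6/2 = 17.5 - 15 = 2.5.
       U_Y = n1*n2 - U_X = 25 - 2.5 = 22.5.
Step 4: Ties are present, so use the tie-corrected normal approximation (with continuity correction) for the p-value.
Step 5: p-value = 0.046533; compare to alpha = 0.1. reject H0.

U_X = 2.5, p = 0.046533, reject H0 at alpha = 0.1.


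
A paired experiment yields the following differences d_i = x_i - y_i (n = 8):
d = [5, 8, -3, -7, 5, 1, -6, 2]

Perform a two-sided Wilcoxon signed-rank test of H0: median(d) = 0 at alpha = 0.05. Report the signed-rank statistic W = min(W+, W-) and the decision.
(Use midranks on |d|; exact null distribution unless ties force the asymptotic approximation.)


Step 1: Drop any zero differences (none here) and take |d_i|.
|d| = [5, 8, 3, 7, 5, 1, 6, 2]
Step 2: Midrank |d_i| (ties get averaged ranks).
ranks: |5|->4.5, |8|->8, |3|->3, |7|->7, |5|->4.5, |1|->1, |6|->6, |2|->2
Step 3: Attach original signs; sum ranks with positive sign and with negative sign.
W+ = 4.5 + 8 + 4.5 + 1 + 2 = 20
W- = 3 + 7 + 6 = 16
(Check: W+ + W- = 36 should equal n(n+1)/2 = 36.)
Step 4: Test statistic W = min(W+, W-) = 16.
Step 5: Ties in |d|, so use the tie-corrected normal approximation.
        E[W] = n(n+1)/4 = 8*9/4 = 18.
        Tie groups: |d|=5 (t=2); sum(t^3 - t) = 6.
        Var[W] = n(n+1)(2n+1)/24 - sum(t^3-t)/48 = 1224/24 - 6/48 = 50.875.
        z = (W - E[W]) / sqrt(Var[W]) = (16 - 18) / 7.1327 = -0.2804.
        Two-sided p = 2*Phi(z) = 0.779171.
Step 6: alpha = 0.05. fail to reject H0.

W+ = 20, W- = 16, W = min = 16, p = 0.779171, fail to reject H0.


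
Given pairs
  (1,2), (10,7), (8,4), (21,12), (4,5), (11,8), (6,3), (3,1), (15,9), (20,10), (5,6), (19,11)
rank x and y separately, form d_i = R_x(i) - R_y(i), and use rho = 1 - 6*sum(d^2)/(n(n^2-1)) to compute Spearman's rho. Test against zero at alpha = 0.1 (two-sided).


Step 1: Rank x and y separately (midranks; no ties here).
rank(x): 1->1, 10->7, 8->6, 21->12, 4->3, 11->8, 6->5, 3->2, 15->9, 20->11, 5->4, 19->10
rank(y): 2->2, 7->7, 4->4, 12->12, 5->5, 8->8, 3->3, 1->1, 9->9, 10->10, 6->6, 11->11
Step 2: d_i = R_x(i) - R_y(i); compute d_i^2.
  (1-2)^2=1, (7-7)^2=0, (6-4)^2=4, (12-12)^2=0, (3-5)^2=4, (8-8)^2=0, (5-3)^2=4, (2-1)^2=1, (9-9)^2=0, (11-10)^2=1, (4-6)^2=4, (10-11)^2=1
sum(d^2) = 20.
Step 3: rho = 1 - 6*20 / (12*(12^2 - 1)) = 1 - 120/1716 = 0.930070.
Step 4: Under H0, t = rho * sqrt((n-2)/(1-rho^2)) = 8.0057 ~ t(10).
Step 5: Two-sided p-value from the t-distribution with 10 df = 0.000012.
Step 6: alpha = 0.1. reject H0.

rho = 0.9301, p = 0.000012, reject H0 at alpha = 0.1.


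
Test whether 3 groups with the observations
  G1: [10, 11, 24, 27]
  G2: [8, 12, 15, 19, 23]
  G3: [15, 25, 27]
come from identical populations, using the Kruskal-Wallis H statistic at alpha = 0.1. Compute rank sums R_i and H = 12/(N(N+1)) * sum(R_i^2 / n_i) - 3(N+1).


Step 1: Combine all N = 12 observations and assign midranks.
sorted (value, group, rank): (8,G2,1), (10,G1,2), (11,G1,3), (12,G2,4), (15,G2,5.5), (15,G3,5.5), (19,G2,7), (23,G2,8), (24,G1,9), (25,G3,10), (27,G1,11.5), (27,G3,11.5)
Step 2: Sum ranks within each group.
R_1 = 25.5 (n_1 = 4)
R_2 = 25.5 (n_2 = 5)
R_3 = 27 (n_3 = 3)
Step 3: H = 12/(N(N+1)) * sum(R_i^2/n_i) - 3(N+1)
     = 12/(12*13) * (25.5^2/4 + 25.5^2/5 + 27^2/3) - 3*13
     = 0.076923 * 535.612 - 39
     = 2.200962.
Step 4: Ties present; correction factor C = 1 - 12/(12^3 - 12) = 0.993007. Corrected H = 2.200962 / 0.993007 = 2.216461.
Step 5: Under H0, H ~ chi^2(2); p-value = 0.330143.
Step 6: alpha = 0.1. fail to reject H0.

H = 2.2165, df = 2, p = 0.330143, fail to reject H0.


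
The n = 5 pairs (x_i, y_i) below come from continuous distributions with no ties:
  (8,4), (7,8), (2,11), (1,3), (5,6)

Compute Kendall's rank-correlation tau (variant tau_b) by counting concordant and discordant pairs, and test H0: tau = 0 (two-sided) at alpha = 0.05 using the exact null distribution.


Step 1: Enumerate the 10 unordered pairs (i,j) with i<j and classify each by sign(x_j-x_i) * sign(y_j-y_i).
  (1,2):dx=-1,dy=+4->D; (1,3):dx=-6,dy=+7->D; (1,4):dx=-7,dy=-1->C; (1,5):dx=-3,dy=+2->D
  (2,3):dx=-5,dy=+3->D; (2,4):dx=-6,dy=-5->C; (2,5):dx=-2,dy=-2->C; (3,4):dx=-1,dy=-8->C
  (3,5):dx=+3,dy=-5->D; (4,5):dx=+4,dy=+3->C
Step 2: C = 5, D = 5, total pairs = 10.
Step 3: tau = (C - D)/(n(n-1)/2) = (5 - 5)/10 = 0.000000.
Step 4: Exact two-sided p-value (enumerate n! = 120 permutations of y under H0): p = 1.000000.
Step 5: alpha = 0.05. fail to reject H0.

tau_b = 0.0000 (C=5, D=5), p = 1.000000, fail to reject H0.


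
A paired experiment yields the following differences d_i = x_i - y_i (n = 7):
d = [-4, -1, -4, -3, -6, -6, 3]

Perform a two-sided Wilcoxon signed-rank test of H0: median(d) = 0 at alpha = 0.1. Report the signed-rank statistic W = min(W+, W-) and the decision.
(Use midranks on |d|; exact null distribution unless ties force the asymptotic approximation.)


Step 1: Drop any zero differences (none here) and take |d_i|.
|d| = [4, 1, 4, 3, 6, 6, 3]
Step 2: Midrank |d_i| (ties get averaged ranks).
ranks: |4|->4.5, |1|->1, |4|->4.5, |3|->2.5, |6|->6.5, |6|->6.5, |3|->2.5
Step 3: Attach original signs; sum ranks with positive sign and with negative sign.
W+ = 2.5 = 2.5
W- = 4.5 + 1 + 4.5 + 2.5 + 6.5 + 6.5 = 25.5
(Check: W+ + W- = 28 should equal n(n+1)/2 = 28.)
Step 4: Test statistic W = min(W+, W-) = 2.5.
Step 5: Ties in |d|, so use the tie-corrected normal approximation.
        E[W] = n(n+1)/4 = 7*8/4 = 14.
        Tie groups: |d|=3 (t=2), |d|=4 (t=2), |d|=6 (t=2); sum(t^3 - t) = 18.
        Var[W] = n(n+1)(2n+1)/24 - sum(t^3-t)/48 = 840/24 - 18/48 = 34.625.
        z = (W - E[W]) / sqrt(Var[W]) = (2.5 - 14) / 5.8843 = -1.9544.
        Two-sided p = 2*Phi(z) = 0.050660.
Step 6: alpha = 0.1. reject H0.

W+ = 2.5, W- = 25.5, W = min = 2.5, p = 0.050660, reject H0.


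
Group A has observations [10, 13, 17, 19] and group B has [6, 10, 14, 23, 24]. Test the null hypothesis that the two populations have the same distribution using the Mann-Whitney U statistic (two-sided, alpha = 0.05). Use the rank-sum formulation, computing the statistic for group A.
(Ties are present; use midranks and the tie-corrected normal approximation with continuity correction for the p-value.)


Step 1: Combine and sort all 9 observations; assign midranks.
sorted (value, group): (6,Y), (10,X), (10,Y), (13,X), (14,Y), (17,X), (19,X), (23,Y), (24,Y)
ranks: 6->1, 10->2.5, 10->2.5, 13->4, 14->5, 17->6, 19->7, 23->8, 24->9
Step 2: Rank sum for X: R1 = 2.5 + 4 + 6 + 7 = 19.5.
Step 3: U_X = R1 - n1(n1+1)/2 = 19.5 - 4*5/2 = 19.5 - 10 = 9.5.
       U_Y = n1*n2 - U_X = 20 - 9.5 = 10.5.
Step 4: Ties are present, so use the tie-corrected normal approximation (with continuity correction) for the p-value.
Step 5: p-value = 1.000000; compare to alpha = 0.05. fail to reject H0.

U_X = 9.5, p = 1.000000, fail to reject H0 at alpha = 0.05.
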